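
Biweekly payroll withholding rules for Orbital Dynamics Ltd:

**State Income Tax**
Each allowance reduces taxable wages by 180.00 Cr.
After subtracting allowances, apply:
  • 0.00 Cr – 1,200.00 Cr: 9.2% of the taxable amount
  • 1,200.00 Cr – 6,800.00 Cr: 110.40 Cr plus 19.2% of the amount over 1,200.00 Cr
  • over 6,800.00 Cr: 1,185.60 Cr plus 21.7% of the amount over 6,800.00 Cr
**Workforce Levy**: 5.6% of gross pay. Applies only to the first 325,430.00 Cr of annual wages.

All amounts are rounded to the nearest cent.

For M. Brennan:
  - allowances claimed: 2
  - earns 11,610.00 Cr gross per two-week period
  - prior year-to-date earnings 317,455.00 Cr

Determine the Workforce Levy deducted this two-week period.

Workforce Levy: cap 325,430.00 Cr − YTD 317,455.00 Cr = 7,975.00 Cr subject; 5.6% × 7,975.00 Cr = 446.60 Cr

446.60 Cr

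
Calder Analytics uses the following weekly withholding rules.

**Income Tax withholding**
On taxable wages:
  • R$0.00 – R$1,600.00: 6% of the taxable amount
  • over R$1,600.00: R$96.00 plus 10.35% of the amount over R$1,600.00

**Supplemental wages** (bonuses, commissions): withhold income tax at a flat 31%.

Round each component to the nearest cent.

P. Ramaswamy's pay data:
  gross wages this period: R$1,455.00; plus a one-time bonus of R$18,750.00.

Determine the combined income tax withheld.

Income Tax: taxable = R$1,455.00
  6% × R$1,455.00 = R$87.30
Supplemental (31% flat on bonus): 31% × R$18,750.00 = R$5,812.50
Total income tax: R$87.30 + R$5,812.50 = R$5,899.80

R$5,899.80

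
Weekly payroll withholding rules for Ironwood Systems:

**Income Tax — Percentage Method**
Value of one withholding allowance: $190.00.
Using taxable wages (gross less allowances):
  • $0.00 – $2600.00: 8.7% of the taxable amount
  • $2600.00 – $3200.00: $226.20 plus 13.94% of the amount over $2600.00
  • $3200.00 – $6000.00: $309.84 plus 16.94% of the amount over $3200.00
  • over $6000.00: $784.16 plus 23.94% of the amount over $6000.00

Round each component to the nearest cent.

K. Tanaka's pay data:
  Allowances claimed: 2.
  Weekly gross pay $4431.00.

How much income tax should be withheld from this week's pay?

Income Tax: taxable = $4431.00 − 2×$190.00 = $4051.00
  $309.84 + 16.94% × ($4051.00 − $3200.00) = $309.84 + 16.94% × $851.00 = $454.00

$454.00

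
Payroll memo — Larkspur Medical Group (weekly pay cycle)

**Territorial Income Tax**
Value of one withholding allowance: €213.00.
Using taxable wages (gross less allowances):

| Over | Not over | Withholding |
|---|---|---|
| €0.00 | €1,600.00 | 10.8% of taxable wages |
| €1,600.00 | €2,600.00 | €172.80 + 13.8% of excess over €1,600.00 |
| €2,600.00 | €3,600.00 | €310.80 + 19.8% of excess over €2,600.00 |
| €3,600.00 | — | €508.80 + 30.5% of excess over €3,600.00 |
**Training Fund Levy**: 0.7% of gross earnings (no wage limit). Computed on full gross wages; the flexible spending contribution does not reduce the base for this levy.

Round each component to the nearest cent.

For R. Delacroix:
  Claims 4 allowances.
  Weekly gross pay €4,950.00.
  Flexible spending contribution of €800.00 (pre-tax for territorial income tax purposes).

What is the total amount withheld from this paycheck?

€483.65

Territorial Income Tax: taxable = €4,950.00 − €800.00 − 4×€213.00 = €3,298.00
  €310.80 + 19.8% × (€3,298.00 − €2,600.00) = €310.80 + 19.8% × €698.00 = €449.00
Training Fund Levy: 0.7% × €4,950.00 = €34.65
Total: €449.00 + €34.65 = €483.65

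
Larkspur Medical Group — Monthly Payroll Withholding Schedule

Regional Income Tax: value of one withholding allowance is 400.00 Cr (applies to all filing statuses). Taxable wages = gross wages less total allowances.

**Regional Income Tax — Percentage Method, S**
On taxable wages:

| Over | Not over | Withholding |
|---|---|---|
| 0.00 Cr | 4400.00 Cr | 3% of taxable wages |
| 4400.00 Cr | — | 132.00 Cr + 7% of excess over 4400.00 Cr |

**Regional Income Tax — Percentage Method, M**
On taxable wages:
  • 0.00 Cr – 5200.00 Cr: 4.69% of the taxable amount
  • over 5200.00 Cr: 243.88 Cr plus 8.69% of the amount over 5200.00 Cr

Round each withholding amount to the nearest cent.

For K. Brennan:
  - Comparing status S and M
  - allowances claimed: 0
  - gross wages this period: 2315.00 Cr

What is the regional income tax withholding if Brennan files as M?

108.57 Cr

Regional Income Tax (M): taxable = 2315.00 Cr
  4.69% × 2315.00 Cr = 108.57 Cr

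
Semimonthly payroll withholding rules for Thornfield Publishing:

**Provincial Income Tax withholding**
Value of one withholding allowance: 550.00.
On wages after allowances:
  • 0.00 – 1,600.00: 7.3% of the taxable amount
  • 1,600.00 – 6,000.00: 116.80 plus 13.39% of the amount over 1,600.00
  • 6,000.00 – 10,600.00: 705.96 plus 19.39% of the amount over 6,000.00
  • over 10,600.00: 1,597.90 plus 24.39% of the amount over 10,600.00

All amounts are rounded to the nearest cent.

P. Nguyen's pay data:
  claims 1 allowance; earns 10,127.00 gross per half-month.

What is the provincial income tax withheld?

1,399.54

Provincial Income Tax: taxable = 10,127.00 − 1×550.00 = 9,577.00
  705.96 + 19.39% × (9,577.00 − 6,000.00) = 705.96 + 19.39% × 3,577.00 = 1,399.54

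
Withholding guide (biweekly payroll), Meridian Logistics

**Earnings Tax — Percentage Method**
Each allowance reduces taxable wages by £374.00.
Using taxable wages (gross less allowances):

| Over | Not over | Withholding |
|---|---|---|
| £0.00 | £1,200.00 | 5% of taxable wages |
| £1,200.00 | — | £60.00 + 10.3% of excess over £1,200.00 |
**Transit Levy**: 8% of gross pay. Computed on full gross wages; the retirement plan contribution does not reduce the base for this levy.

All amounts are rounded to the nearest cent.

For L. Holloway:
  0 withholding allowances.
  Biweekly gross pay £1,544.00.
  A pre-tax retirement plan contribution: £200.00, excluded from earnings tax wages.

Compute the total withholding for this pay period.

Earnings Tax: taxable = £1,544.00 − £200.00 = £1,344.00
  £60.00 + 10.3% × (£1,344.00 − £1,200.00) = £60.00 + 10.3% × £144.00 = £74.83
Transit Levy: 8% × £1,544.00 = £123.52
Total: £74.83 + £123.52 = £198.35

£198.35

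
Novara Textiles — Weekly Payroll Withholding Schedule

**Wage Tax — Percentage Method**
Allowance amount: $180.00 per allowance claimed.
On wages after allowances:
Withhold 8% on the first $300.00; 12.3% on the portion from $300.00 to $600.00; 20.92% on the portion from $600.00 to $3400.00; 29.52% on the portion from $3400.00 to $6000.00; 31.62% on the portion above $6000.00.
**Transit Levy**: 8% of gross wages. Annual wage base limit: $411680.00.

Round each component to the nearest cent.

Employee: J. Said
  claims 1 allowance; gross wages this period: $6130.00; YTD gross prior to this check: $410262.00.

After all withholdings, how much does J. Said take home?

Wage Tax: taxable = $6130.00 − 1×$180.00 = $5950.00
  $646.66 + 29.52% × ($5950.00 − $3400.00) = $646.66 + 29.52% × $2550.00 = $1399.42
Transit Levy: cap $411680.00 − YTD $410262.00 = $1418.00 subject; 8% × $1418.00 = $113.44
Total withheld: $1399.42 + $113.44 = $1512.86
Net pay: $6130.00 − $1512.86 = $4617.14

$4617.14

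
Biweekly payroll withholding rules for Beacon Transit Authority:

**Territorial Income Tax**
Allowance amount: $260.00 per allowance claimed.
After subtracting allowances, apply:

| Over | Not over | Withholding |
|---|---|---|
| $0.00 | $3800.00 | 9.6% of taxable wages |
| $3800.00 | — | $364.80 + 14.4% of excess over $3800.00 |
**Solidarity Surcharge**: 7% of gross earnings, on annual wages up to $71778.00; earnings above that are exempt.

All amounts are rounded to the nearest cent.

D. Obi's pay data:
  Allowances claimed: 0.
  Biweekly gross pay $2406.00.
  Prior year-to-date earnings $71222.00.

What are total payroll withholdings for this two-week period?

$269.90

Territorial Income Tax: taxable = $2406.00
  9.6% × $2406.00 = $230.98
Solidarity Surcharge: cap $71778.00 − YTD $71222.00 = $556.00 subject; 7% × $556.00 = $38.92
Total: $230.98 + $38.92 = $269.90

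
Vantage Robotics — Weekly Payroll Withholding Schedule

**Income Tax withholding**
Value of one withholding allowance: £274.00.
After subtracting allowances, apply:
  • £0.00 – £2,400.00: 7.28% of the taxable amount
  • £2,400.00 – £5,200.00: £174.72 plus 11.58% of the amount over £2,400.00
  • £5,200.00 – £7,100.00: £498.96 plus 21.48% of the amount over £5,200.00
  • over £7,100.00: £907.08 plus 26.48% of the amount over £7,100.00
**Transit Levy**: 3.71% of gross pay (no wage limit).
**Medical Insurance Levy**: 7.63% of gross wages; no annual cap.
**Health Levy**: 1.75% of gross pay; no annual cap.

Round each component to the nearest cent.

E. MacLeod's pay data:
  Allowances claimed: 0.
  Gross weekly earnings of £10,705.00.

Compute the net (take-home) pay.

Income Tax: taxable = £10,705.00
  £907.08 + 26.48% × (£10,705.00 − £7,100.00) = £907.08 + 26.48% × £3,605.00 = £1,861.68
Transit Levy: 3.71% × £10,705.00 = £397.16
Medical Insurance Levy: 7.63% × £10,705.00 = £816.79
Health Levy: 1.75% × £10,705.00 = £187.34
Total withheld: £1,861.68 + £397.16 + £816.79 + £187.34 = £3,262.97
Net pay: £10,705.00 − £3,262.97 = £7,442.03

£7,442.03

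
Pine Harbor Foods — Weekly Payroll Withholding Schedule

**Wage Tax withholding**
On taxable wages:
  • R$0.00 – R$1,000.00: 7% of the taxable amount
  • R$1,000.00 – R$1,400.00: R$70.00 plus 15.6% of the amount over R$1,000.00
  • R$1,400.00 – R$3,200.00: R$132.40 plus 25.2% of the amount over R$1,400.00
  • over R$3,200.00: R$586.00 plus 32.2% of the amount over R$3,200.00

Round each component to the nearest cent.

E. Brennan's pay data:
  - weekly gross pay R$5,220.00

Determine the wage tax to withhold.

R$1,236.44

Wage Tax: taxable = R$5,220.00
  R$586.00 + 32.2% × (R$5,220.00 − R$3,200.00) = R$586.00 + 32.2% × R$2,020.00 = R$1,236.44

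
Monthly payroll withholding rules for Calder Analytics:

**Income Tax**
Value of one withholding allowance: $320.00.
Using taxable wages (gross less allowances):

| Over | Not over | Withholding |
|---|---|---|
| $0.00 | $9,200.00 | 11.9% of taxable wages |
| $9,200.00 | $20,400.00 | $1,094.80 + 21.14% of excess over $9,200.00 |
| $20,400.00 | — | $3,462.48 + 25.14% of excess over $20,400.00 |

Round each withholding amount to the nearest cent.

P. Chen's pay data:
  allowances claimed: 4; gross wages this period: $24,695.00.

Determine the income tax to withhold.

$4,220.45

Income Tax: taxable = $24,695.00 − 4×$320.00 = $23,415.00
  $3,462.48 + 25.14% × ($23,415.00 − $20,400.00) = $3,462.48 + 25.14% × $3,015.00 = $4,220.45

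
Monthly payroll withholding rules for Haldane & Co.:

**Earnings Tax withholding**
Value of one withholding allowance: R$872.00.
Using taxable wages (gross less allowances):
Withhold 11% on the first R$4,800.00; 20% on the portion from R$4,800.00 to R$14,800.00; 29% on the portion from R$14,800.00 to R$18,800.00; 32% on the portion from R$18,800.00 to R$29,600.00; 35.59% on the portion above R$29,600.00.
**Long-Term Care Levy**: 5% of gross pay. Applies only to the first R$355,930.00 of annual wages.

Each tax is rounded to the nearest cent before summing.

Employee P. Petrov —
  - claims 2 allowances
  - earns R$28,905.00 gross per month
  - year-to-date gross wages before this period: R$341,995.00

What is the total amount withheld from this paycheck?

Earnings Tax: taxable = R$28,905.00 − 2×R$872.00 = R$27,161.00
  R$3,688.00 + 32% × (R$27,161.00 − R$18,800.00) = R$3,688.00 + 32% × R$8,361.00 = R$6,363.52
Long-Term Care Levy: cap R$355,930.00 − YTD R$341,995.00 = R$13,935.00 subject; 5% × R$13,935.00 = R$696.75
Total: R$6,363.52 + R$696.75 = R$7,060.27

R$7,060.27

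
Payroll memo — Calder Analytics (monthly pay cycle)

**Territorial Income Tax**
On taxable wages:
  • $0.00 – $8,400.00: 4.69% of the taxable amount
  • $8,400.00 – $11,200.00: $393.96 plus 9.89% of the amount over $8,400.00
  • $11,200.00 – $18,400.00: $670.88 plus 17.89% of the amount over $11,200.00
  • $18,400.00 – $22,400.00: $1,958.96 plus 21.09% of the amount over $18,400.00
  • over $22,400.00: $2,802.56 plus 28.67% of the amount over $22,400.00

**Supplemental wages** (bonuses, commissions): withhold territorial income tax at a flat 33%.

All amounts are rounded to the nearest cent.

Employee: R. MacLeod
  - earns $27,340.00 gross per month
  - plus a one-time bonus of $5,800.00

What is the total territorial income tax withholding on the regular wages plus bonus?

Territorial Income Tax: taxable = $27,340.00
  $2,802.56 + 28.67% × ($27,340.00 − $22,400.00) = $2,802.56 + 28.67% × $4,940.00 = $4,218.86
Supplemental (33% flat on bonus): 33% × $5,800.00 = $1,914.00
Total territorial income tax: $4,218.86 + $1,914.00 = $6,132.86

$6,132.86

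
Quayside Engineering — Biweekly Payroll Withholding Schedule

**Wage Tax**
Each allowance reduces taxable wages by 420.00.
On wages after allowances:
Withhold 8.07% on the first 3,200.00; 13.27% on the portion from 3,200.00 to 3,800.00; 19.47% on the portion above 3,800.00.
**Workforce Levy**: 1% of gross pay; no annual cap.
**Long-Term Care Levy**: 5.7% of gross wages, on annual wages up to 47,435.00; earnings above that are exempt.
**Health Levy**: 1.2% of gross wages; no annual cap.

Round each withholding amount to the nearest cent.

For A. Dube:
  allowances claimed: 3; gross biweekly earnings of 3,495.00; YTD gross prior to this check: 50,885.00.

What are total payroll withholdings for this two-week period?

257.25

Wage Tax: taxable = 3,495.00 − 3×420.00 = 2,235.00
  8.07% × 2,235.00 = 180.36
Workforce Levy: 1% × 3,495.00 = 34.95
Long-Term Care Levy: YTD 50,885.00 ≥ cap 47,435.00 → 0.00
Health Levy: 1.2% × 3,495.00 = 41.94
Total: 180.36 + 34.95 + 0.00 + 41.94 = 257.25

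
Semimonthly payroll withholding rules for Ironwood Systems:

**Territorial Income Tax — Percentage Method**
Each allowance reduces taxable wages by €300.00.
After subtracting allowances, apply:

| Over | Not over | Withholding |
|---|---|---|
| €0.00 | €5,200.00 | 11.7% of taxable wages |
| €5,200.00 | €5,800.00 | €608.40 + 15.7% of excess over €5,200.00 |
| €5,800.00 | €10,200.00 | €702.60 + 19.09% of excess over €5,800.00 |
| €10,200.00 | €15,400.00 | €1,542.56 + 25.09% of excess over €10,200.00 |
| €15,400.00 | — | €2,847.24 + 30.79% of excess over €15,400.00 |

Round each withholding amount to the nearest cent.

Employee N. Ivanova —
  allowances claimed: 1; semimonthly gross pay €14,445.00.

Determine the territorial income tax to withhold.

€2,532.36

Territorial Income Tax: taxable = €14,445.00 − 1×€300.00 = €14,145.00
  €1,542.56 + 25.09% × (€14,145.00 − €10,200.00) = €1,542.56 + 25.09% × €3,945.00 = €2,532.36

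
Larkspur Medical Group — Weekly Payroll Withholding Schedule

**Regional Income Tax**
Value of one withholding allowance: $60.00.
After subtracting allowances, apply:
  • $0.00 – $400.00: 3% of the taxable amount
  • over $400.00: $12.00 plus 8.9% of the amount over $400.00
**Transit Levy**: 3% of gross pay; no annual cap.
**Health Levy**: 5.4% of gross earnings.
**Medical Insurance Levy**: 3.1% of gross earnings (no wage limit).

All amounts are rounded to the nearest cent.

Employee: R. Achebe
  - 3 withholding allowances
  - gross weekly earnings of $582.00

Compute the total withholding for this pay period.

Regional Income Tax: taxable = $582.00 − 3×$60.00 = $402.00
  $12.00 + 8.9% × ($402.00 − $400.00) = $12.00 + 8.9% × $2.00 = $12.18
Transit Levy: 3% × $582.00 = $17.46
Health Levy: 5.4% × $582.00 = $31.43
Medical Insurance Levy: 3.1% × $582.00 = $18.04
Total: $12.18 + $17.46 + $31.43 + $18.04 = $79.11

$79.11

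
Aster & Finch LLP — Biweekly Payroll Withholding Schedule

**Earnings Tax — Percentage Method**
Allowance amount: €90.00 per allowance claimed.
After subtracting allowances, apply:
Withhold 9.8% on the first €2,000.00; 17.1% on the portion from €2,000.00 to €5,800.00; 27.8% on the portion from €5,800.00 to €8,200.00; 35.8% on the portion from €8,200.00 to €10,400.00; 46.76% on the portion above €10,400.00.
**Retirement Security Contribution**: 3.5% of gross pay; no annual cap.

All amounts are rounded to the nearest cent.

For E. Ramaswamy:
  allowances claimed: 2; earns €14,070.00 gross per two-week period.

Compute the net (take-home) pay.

€9,645.03

Earnings Tax: taxable = €14,070.00 − 2×€90.00 = €13,890.00
  €2,300.60 + 46.76% × (€13,890.00 − €10,400.00) = €2,300.60 + 46.76% × €3,490.00 = €3,932.52
Retirement Security Contribution: 3.5% × €14,070.00 = €492.45
Total withheld: €3,932.52 + €492.45 = €4,424.97
Net pay: €14,070.00 − €4,424.97 = €9,645.03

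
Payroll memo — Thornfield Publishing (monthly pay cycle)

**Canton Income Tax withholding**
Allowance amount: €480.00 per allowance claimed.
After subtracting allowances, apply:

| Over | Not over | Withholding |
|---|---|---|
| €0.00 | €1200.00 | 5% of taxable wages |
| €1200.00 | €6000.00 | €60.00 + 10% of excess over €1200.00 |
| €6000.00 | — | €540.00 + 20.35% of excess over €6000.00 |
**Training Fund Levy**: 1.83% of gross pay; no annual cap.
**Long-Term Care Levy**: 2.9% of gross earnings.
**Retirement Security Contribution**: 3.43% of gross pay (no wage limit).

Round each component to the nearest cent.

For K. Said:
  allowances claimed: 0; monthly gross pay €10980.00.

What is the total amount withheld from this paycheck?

Canton Income Tax: taxable = €10980.00
  €540.00 + 20.35% × (€10980.00 − €6000.00) = €540.00 + 20.35% × €4980.00 = €1553.43
Training Fund Levy: 1.83% × €10980.00 = €200.93
Long-Term Care Levy: 2.9% × €10980.00 = €318.42
Retirement Security Contribution: 3.43% × €10980.00 = €376.61
Total: €1553.43 + €200.93 + €318.42 + €376.61 = €2449.39

€2449.39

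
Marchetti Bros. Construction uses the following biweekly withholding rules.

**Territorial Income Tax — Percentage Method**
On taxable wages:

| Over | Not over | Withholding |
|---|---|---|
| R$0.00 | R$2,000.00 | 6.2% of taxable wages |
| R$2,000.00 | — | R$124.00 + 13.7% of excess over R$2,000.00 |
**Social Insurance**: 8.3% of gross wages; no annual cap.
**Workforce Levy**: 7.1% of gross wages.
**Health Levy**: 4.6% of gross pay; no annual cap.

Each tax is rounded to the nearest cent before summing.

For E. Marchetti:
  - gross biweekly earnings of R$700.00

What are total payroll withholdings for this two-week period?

Territorial Income Tax: taxable = R$700.00
  6.2% × R$700.00 = R$43.40
Social Insurance: 8.3% × R$700.00 = R$58.10
Workforce Levy: 7.1% × R$700.00 = R$49.70
Health Levy: 4.6% × R$700.00 = R$32.20
Total: R$43.40 + R$58.10 + R$49.70 + R$32.20 = R$183.40

R$183.40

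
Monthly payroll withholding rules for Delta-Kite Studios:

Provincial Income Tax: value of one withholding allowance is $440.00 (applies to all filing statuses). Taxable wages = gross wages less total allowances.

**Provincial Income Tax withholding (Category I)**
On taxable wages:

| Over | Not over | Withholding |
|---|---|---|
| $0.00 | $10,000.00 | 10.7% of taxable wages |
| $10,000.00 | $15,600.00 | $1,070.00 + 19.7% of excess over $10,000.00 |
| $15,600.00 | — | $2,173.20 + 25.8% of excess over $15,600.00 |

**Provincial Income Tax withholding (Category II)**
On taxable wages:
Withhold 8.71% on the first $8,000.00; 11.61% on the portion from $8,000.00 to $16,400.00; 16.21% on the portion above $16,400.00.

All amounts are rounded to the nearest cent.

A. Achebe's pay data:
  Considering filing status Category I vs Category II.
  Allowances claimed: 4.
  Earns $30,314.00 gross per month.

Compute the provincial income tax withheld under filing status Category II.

Provincial Income Tax (Category II): taxable = $30,314.00 − 4×$440.00 = $28,554.00
  $1,672.04 + 16.21% × ($28,554.00 − $16,400.00) = $1,672.04 + 16.21% × $12,154.00 = $3,642.20

$3,642.20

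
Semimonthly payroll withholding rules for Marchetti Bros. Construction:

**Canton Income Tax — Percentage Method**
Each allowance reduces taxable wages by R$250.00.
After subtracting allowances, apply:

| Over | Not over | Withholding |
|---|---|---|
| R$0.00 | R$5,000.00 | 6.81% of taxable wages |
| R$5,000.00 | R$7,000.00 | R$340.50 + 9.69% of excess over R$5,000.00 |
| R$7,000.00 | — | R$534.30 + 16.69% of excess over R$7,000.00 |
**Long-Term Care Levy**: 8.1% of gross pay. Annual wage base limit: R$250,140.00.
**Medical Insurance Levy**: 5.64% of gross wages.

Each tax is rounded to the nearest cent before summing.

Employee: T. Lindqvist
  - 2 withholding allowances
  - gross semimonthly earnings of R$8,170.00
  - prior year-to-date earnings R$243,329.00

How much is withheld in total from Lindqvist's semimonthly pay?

R$1,658.60

Canton Income Tax: taxable = R$8,170.00 − 2×R$250.00 = R$7,670.00
  R$534.30 + 16.69% × (R$7,670.00 − R$7,000.00) = R$534.30 + 16.69% × R$670.00 = R$646.12
Long-Term Care Levy: cap R$250,140.00 − YTD R$243,329.00 = R$6,811.00 subject; 8.1% × R$6,811.00 = R$551.69
Medical Insurance Levy: 5.64% × R$8,170.00 = R$460.79
Total: R$646.12 + R$551.69 + R$460.79 = R$1,658.60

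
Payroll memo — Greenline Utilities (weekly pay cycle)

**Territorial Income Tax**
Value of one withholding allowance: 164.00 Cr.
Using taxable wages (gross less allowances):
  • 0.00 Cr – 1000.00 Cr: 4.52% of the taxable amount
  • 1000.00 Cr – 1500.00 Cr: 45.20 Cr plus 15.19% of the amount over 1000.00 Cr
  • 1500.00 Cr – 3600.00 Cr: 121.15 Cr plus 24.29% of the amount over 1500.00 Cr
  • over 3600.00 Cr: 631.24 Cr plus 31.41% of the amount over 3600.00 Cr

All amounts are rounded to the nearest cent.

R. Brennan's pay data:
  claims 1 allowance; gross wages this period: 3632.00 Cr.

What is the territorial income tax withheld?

599.18 Cr

Territorial Income Tax: taxable = 3632.00 Cr − 1×164.00 Cr = 3468.00 Cr
  121.15 Cr + 24.29% × (3468.00 Cr − 1500.00 Cr) = 121.15 Cr + 24.29% × 1968.00 Cr = 599.18 Cr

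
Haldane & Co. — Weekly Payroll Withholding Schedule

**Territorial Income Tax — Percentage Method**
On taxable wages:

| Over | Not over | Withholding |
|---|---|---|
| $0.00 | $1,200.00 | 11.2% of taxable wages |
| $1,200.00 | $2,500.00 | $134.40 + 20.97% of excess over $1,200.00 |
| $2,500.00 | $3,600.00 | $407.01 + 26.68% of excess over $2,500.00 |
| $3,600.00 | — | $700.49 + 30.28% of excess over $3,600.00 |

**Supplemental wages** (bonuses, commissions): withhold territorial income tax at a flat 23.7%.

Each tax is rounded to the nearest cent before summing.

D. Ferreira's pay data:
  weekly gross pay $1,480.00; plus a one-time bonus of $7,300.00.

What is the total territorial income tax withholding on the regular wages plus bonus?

$1,923.22

Territorial Income Tax: taxable = $1,480.00
  $134.40 + 20.97% × ($1,480.00 − $1,200.00) = $134.40 + 20.97% × $280.00 = $193.12
Supplemental (23.7% flat on bonus): 23.7% × $7,300.00 = $1,730.10
Total territorial income tax: $193.12 + $1,730.10 = $1,923.22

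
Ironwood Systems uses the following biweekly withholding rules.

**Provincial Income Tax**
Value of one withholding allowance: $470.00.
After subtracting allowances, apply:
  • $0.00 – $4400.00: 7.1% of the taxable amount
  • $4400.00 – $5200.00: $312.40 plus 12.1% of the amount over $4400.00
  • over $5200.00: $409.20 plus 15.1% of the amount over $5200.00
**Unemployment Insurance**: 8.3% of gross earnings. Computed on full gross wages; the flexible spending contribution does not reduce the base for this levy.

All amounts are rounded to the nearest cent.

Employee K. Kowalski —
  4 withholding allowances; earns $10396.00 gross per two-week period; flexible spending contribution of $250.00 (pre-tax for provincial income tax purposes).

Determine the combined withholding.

$1735.04

Provincial Income Tax: taxable = $10396.00 − $250.00 − 4×$470.00 = $8266.00
  $409.20 + 15.1% × ($8266.00 − $5200.00) = $409.20 + 15.1% × $3066.00 = $872.17
Unemployment Insurance: 8.3% × $10396.00 = $862.87
Total: $872.17 + $862.87 = $1735.04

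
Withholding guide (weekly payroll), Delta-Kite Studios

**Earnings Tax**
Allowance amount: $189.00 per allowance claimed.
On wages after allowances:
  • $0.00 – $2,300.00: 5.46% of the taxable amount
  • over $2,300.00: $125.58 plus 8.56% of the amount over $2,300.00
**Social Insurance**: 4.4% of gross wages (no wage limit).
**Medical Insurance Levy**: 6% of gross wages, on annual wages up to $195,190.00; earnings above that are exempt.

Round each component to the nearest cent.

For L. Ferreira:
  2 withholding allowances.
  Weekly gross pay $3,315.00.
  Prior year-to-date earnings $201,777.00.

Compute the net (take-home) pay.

Earnings Tax: taxable = $3,315.00 − 2×$189.00 = $2,937.00
  $125.58 + 8.56% × ($2,937.00 − $2,300.00) = $125.58 + 8.56% × $637.00 = $180.11
Social Insurance: 4.4% × $3,315.00 = $145.86
Medical Insurance Levy: YTD $201,777.00 ≥ cap $195,190.00 → $0.00
Total withheld: $180.11 + $145.86 + $0.00 = $325.97
Net pay: $3,315.00 − $325.97 = $2,989.03

$2,989.03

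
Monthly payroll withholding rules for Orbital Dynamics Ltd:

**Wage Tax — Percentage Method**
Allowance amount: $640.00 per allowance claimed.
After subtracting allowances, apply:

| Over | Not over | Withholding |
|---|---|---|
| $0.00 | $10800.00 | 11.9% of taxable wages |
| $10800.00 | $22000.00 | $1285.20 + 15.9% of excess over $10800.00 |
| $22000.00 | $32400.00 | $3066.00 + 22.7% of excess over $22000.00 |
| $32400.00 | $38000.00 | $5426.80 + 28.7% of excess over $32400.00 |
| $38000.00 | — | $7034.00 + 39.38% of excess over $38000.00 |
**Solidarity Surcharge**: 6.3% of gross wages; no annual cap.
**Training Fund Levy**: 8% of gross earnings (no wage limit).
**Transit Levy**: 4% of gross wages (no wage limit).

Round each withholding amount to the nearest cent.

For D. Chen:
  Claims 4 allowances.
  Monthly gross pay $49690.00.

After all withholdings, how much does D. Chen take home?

Wage Tax: taxable = $49690.00 − 4×$640.00 = $47130.00
  $7034.00 + 39.38% × ($47130.00 − $38000.00) = $7034.00 + 39.38% × $9130.00 = $10629.39
Solidarity Surcharge: 6.3% × $49690.00 = $3130.47
Training Fund Levy: 8% × $49690.00 = $3975.20
Transit Levy: 4% × $49690.00 = $1987.60
Total withheld: $10629.39 + $3130.47 + $3975.20 + $1987.60 = $19722.66
Net pay: $49690.00 − $19722.66 = $29967.34

$29967.34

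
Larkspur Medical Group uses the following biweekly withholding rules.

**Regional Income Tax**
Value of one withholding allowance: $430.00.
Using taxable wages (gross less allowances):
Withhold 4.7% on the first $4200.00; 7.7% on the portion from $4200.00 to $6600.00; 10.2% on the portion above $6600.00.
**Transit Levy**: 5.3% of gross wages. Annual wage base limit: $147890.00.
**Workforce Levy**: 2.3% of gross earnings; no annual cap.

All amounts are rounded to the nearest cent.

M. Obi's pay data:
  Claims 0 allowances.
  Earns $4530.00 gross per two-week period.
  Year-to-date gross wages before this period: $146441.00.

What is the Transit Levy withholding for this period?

$76.80

Transit Levy: cap $147890.00 − YTD $146441.00 = $1449.00 subject; 5.3% × $1449.00 = $76.80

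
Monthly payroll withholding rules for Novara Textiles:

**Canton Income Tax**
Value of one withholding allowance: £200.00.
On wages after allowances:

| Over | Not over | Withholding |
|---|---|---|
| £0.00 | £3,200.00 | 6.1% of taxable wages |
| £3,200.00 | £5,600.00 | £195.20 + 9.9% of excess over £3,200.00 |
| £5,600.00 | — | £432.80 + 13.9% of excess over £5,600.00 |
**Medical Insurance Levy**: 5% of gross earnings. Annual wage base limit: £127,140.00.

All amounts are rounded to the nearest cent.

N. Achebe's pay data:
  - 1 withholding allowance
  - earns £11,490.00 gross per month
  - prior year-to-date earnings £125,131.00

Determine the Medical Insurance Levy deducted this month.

Medical Insurance Levy: cap £127,140.00 − YTD £125,131.00 = £2,009.00 subject; 5% × £2,009.00 = £100.45

£100.45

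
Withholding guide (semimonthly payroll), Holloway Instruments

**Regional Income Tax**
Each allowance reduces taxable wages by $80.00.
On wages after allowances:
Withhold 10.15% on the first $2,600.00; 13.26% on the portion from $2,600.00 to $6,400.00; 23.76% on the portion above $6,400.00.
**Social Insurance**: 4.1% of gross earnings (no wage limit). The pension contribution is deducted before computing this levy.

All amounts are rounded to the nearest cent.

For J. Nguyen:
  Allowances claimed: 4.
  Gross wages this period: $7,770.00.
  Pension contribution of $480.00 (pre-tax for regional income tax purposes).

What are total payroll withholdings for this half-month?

$1,202.10

Regional Income Tax: taxable = $7,770.00 − $480.00 − 4×$80.00 = $6,970.00
  $767.78 + 23.76% × ($6,970.00 − $6,400.00) = $767.78 + 23.76% × $570.00 = $903.21
Social Insurance: 4.1% × $7,290.00 = $298.89
Total: $903.21 + $298.89 = $1,202.10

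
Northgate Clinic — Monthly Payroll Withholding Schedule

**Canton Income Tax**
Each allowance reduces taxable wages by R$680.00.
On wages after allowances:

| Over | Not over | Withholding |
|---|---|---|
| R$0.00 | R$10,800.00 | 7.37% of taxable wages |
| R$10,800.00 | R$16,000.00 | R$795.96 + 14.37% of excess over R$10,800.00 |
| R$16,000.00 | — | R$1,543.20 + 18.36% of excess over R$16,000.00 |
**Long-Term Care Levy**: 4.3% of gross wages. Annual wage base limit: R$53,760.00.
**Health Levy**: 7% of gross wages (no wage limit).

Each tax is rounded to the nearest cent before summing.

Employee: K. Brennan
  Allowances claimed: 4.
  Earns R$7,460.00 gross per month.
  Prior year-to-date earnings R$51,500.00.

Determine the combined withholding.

R$968.72

Canton Income Tax: taxable = R$7,460.00 − 4×R$680.00 = R$4,740.00
  7.37% × R$4,740.00 = R$349.34
Long-Term Care Levy: cap R$53,760.00 − YTD R$51,500.00 = R$2,260.00 subject; 4.3% × R$2,260.00 = R$97.18
Health Levy: 7% × R$7,460.00 = R$522.20
Total: R$349.34 + R$97.18 + R$522.20 = R$968.72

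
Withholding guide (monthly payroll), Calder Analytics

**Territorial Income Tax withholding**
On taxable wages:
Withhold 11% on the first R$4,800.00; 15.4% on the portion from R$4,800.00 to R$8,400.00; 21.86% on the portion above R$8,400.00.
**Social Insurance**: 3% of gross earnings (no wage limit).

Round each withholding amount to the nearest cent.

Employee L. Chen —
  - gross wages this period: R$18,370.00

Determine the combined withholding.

Territorial Income Tax: taxable = R$18,370.00
  R$1,082.40 + 21.86% × (R$18,370.00 − R$8,400.00) = R$1,082.40 + 21.86% × R$9,970.00 = R$3,261.84
Social Insurance: 3% × R$18,370.00 = R$551.10
Total: R$3,261.84 + R$551.10 = R$3,812.94

R$3,812.94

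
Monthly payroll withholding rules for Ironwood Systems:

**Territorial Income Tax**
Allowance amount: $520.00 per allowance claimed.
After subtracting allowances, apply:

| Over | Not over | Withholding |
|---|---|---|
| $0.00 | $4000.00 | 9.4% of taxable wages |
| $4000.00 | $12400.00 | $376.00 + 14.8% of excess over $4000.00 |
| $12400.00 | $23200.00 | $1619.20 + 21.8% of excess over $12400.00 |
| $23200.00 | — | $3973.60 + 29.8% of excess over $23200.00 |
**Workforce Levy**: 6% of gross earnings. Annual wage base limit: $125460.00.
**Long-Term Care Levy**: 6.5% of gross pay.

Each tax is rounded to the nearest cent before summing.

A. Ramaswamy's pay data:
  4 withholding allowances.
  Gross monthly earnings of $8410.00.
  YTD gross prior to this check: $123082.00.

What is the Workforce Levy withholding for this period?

Workforce Levy: cap $125460.00 − YTD $123082.00 = $2378.00 subject; 6% × $2378.00 = $142.68

$142.68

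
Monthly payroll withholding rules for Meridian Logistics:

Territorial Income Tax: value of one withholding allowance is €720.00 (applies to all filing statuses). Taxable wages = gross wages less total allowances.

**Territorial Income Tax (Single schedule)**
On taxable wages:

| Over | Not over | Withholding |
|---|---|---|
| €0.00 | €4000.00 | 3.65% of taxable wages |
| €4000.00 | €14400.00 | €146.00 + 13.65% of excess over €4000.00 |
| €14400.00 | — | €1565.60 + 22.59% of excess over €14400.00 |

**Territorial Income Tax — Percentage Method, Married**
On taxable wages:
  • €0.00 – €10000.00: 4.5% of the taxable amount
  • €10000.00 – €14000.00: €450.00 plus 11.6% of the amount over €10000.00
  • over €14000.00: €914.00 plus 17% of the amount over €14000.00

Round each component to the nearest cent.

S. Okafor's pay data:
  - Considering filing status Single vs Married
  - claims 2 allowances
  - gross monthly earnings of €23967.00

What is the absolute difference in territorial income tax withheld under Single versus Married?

Territorial Income Tax (Single): taxable = €23967.00 − 2×€720.00 = €22527.00
  €1565.60 + 22.59% × (€22527.00 − €14400.00) = €1565.60 + 22.59% × €8127.00 = €3401.49
Territorial Income Tax (Married): taxable = €23967.00 − 2×€720.00 = €22527.00
  €914.00 + 17% × (€22527.00 − €14000.00) = €914.00 + 17% × €8527.00 = €2363.59
Difference: |€3401.49 − €2363.59| = €1037.90 (higher under Single)

€1037.90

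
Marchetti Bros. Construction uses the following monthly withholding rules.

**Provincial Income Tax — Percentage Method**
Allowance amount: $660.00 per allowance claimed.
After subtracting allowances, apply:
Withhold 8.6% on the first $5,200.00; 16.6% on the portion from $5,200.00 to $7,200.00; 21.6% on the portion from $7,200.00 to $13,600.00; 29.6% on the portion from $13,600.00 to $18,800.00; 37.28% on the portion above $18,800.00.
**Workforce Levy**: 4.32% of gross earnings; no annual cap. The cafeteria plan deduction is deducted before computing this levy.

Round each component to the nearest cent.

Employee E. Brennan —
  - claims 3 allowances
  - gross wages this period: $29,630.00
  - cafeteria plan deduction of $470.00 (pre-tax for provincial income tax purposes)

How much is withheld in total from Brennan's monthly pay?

$8,084.57

Provincial Income Tax: taxable = $29,630.00 − $470.00 − 3×$660.00 = $27,180.00
  $3,700.80 + 37.28% × ($27,180.00 − $18,800.00) = $3,700.80 + 37.28% × $8,380.00 = $6,824.86
Workforce Levy: 4.32% × $29,160.00 = $1,259.71
Total: $6,824.86 + $1,259.71 = $8,084.57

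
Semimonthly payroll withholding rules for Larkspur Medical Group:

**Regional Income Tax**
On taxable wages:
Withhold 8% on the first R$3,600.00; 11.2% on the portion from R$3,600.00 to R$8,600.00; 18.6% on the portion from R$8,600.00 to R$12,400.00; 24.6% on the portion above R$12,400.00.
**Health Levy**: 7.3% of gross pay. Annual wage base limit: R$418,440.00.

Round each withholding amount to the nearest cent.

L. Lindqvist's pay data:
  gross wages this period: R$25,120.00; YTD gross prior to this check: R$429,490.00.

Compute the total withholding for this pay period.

Regional Income Tax: taxable = R$25,120.00
  R$1,554.80 + 24.6% × (R$25,120.00 − R$12,400.00) = R$1,554.80 + 24.6% × R$12,720.00 = R$4,683.92
Health Levy: YTD R$429,490.00 ≥ cap R$418,440.00 → R$0.00
Total: R$4,683.92 + R$0.00 = R$4,683.92

R$4,683.92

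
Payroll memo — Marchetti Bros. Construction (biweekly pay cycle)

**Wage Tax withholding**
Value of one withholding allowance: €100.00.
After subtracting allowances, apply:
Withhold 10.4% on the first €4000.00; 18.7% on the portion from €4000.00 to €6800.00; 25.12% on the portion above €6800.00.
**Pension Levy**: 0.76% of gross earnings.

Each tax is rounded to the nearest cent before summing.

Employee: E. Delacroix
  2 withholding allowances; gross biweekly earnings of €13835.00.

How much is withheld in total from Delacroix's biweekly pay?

Wage Tax: taxable = €13835.00 − 2×€100.00 = €13635.00
  €939.60 + 25.12% × (€13635.00 − €6800.00) = €939.60 + 25.12% × €6835.00 = €2656.55
Pension Levy: 0.76% × €13835.00 = €105.15
Total: €2656.55 + €105.15 = €2761.70

€2761.70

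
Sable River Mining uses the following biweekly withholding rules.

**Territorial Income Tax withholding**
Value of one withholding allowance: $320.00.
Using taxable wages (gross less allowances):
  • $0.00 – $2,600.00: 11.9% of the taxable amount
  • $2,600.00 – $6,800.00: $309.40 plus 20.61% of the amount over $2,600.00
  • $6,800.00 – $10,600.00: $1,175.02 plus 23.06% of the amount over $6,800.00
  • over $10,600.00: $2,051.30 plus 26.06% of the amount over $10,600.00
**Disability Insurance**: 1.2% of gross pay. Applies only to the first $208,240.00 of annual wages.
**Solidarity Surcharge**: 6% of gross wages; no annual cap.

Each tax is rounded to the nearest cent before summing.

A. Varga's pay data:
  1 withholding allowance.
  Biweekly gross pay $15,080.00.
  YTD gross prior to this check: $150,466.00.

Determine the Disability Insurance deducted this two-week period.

$180.96

Disability Insurance: 1.2% × $15,080.00 = $180.96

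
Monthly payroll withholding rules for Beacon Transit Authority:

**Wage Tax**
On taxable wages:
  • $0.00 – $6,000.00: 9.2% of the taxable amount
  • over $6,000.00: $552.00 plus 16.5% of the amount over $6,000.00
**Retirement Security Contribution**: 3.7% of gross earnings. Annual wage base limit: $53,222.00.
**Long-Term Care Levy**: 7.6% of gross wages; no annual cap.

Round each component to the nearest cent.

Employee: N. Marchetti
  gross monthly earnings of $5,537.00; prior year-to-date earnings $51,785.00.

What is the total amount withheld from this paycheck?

Wage Tax: taxable = $5,537.00
  9.2% × $5,537.00 = $509.40
Retirement Security Contribution: cap $53,222.00 − YTD $51,785.00 = $1,437.00 subject; 3.7% × $1,437.00 = $53.17
Long-Term Care Levy: 7.6% × $5,537.00 = $420.81
Total: $509.40 + $53.17 + $420.81 = $983.38

$983.38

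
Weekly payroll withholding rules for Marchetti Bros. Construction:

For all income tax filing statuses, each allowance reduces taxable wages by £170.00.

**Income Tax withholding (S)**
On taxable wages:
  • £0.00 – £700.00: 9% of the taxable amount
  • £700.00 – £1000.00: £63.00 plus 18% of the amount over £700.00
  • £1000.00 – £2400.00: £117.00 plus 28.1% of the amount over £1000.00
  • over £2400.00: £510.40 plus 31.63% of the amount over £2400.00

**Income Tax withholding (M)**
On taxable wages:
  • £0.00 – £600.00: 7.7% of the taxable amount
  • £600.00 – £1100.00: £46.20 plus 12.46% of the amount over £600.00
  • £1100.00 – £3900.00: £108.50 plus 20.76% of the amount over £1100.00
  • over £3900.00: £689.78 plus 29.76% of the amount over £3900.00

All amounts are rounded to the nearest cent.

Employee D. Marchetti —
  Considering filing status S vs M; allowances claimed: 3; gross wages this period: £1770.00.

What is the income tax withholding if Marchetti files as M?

£141.72

Income Tax (M): taxable = £1770.00 − 3×£170.00 = £1260.00
  £108.50 + 20.76% × (£1260.00 − £1100.00) = £108.50 + 20.76% × £160.00 = £141.72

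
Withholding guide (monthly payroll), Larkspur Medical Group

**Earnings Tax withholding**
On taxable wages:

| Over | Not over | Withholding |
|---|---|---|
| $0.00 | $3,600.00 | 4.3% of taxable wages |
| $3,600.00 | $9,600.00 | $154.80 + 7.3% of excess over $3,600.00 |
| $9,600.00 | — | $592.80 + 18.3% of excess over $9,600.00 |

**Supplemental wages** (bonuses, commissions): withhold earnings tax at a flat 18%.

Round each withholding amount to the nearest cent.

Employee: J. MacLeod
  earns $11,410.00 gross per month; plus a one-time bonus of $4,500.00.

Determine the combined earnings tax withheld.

$1,734.03

Earnings Tax: taxable = $11,410.00
  $592.80 + 18.3% × ($11,410.00 − $9,600.00) = $592.80 + 18.3% × $1,810.00 = $924.03
Supplemental (18% flat on bonus): 18% × $4,500.00 = $810.00
Total earnings tax: $924.03 + $810.00 = $1,734.03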